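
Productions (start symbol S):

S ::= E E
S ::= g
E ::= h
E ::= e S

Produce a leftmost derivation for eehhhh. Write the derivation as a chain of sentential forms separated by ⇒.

S ⇒ EE   [S ::= E E]
EE ⇒ eSE   [E ::= e S]
eSE ⇒ eEEE   [S ::= E E]
eEEE ⇒ eeSEE   [E ::= e S]
eeSEE ⇒ eeEEEE   [S ::= E E]
eeEEEE ⇒ eehEEE   [E ::= h]
eehEEE ⇒ eehhEE   [E ::= h]
eehhEE ⇒ eehhhE   [E ::= h]
eehhhE ⇒ eehhhh   [E ::= h]

S ⇒ EE ⇒ eSE ⇒ eEEE ⇒ eeSEE ⇒ eeEEEE ⇒ eehEEE ⇒ eehhEE ⇒ eehhhE ⇒ eehhhh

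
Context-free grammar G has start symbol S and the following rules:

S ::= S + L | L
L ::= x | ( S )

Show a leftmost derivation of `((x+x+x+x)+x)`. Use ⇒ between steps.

S⇒L⇒(S)⇒(S+L)⇒(L+L)⇒((S)+L)⇒((S+L)+L)⇒((S+L+L)+L)⇒((S+L+L+L)+L)⇒((L+L+L+L)+L)⇒((x+L+L+L)+L)⇒((x+x+L+L)+L)⇒((x+x+x+L)+L)⇒((x+x+x+x)+L)⇒((x+x+x+x)+x)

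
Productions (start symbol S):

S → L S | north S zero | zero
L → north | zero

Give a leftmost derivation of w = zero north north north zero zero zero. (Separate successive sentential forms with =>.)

S => L S   [S → L S]
L S => zero S   [L → zero]
zero S => zero L S   [S → L S]
zero L S => zero north S   [L → north]
zero north S => zero north north S zero   [S → north S zero]
zero north north S zero => zero north north north S zero zero   [S → north S zero]
zero north north north S zero zero => zero north north north zero zero zero   [S → zero]

S => L S => zero S => zero L S => zero north S => zero north north S zero => zero north north north S zero zero => zero north north north zero zero zero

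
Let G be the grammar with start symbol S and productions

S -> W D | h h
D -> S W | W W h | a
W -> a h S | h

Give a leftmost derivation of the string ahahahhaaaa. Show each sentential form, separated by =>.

S => WD => ahSD => ahWDD => ahahSDD => ahahWDDD => ahahahSDDD => ahahahWDDDD => ahahahhDDDD => ahahahhaDDD => ahahahhaaDD => ahahahhaaaD => ahahahhaaaa

S => WD   [S -> W D]
WD => ahSD   [W -> a h S]
ahSD => ahWDD   [S -> W D]
ahWDD => ahahSDD   [W -> a h S]
ahahSDD => ahahWDDD   [S -> W D]
ahahWDDD => ahahahSDDD   [W -> a h S]
ahahahSDDD => ahahahWDDDD   [S -> W D]
ahahahWDDDD => ahahahhDDDD   [W -> h]
ahahahhDDDD => ahahahhaDDD   [D -> a]
ahahahhaDDD => ahahahhaaDD   [D -> a]
ahahahhaaDD => ahahahhaaaD   [D -> a]
ahahahhaaaD => ahahahhaaaa   [D -> a]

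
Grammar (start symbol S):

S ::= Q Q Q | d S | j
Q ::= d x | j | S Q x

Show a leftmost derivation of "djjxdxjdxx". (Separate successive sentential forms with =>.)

S => dS => dQQQ => dSQxQQ => djQxQQ => djjxQQ => djjxdxQ => djjxdxSQx => djjxdxjQx => djjxdxjdxx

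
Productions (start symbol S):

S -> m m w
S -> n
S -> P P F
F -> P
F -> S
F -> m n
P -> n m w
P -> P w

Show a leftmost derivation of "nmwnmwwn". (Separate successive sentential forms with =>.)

S => PPF => nmwPF => nmwPwF => nmwnmwwF => nmwnmwwS => nmwnmwwn

S => PPF   [S -> P P F]
PPF => nmwPF   [P -> n m w]
nmwPF => nmwPwF   [P -> P w]
nmwPwF => nmwnmwwF   [P -> n m w]
nmwnmwwF => nmwnmwwS   [F -> S]
nmwnmwwS => nmwnmwwn   [S -> n]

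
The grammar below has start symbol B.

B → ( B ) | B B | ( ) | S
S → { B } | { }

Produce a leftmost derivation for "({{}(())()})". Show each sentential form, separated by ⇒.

B ⇒ (B)   [B → ( B )]
(B) ⇒ (S)   [B → S]
(S) ⇒ ({B})   [S → { B }]
({B}) ⇒ ({BB})   [B → B B]
({BB}) ⇒ ({BBB})   [B → B B]
({BBB}) ⇒ ({SBB})   [B → S]
({SBB}) ⇒ ({{}BB})   [S → { }]
({{}BB}) ⇒ ({{}(B)B})   [B → ( B )]
({{}(B)B}) ⇒ ({{}(())B})   [B → ( )]
({{}(())B}) ⇒ ({{}(())()})   [B → ( )]

B ⇒ (B) ⇒ (S) ⇒ ({B}) ⇒ ({BB}) ⇒ ({BBB}) ⇒ ({SBB}) ⇒ ({{}BB}) ⇒ ({{}(B)B}) ⇒ ({{}(())B}) ⇒ ({{}(())()})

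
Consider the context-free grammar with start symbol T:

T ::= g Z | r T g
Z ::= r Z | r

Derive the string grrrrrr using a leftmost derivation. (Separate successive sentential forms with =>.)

T=>gZ=>grZ=>grrZ=>grrrZ=>grrrrZ=>grrrrrZ=>grrrrrr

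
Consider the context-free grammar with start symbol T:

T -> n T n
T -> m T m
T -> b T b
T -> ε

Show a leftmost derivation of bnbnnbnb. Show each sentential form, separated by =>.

T => bTb   [T -> b T b]
bTb => bnTnb   [T -> n T n]
bnTnb => bnbTbnb   [T -> b T b]
bnbTbnb => bnbnTnbnb   [T -> n T n]
bnbnTnbnb => bnbnnbnb   [T -> ε]

T => bTb => bnTnb => bnbTbnb => bnbnTnbnb => bnbnnbnb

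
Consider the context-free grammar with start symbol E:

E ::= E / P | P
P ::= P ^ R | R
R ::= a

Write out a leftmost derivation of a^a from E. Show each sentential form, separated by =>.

E => P => P^R => R^R => a^R => a^a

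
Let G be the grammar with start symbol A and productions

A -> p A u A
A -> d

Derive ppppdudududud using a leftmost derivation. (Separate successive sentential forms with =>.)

A=>pAuA=>ppAuAuA=>pppAuAuAuA=>ppppAuAuAuAuA=>ppppduAuAuAuA=>ppppduduAuAuA=>ppppdududuAuA=>ppppdudududuA=>ppppdudududud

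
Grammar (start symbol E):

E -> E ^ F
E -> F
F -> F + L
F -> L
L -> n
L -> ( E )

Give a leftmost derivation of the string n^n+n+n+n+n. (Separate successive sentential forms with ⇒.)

E ⇒ E^F   [E -> E ^ F]
E^F ⇒ F^F   [E -> F]
F^F ⇒ L^F   [F -> L]
L^F ⇒ n^F   [L -> n]
n^F ⇒ n^F+L   [F -> F + L]
n^F+L ⇒ n^F+L+L   [F -> F + L]
n^F+L+L ⇒ n^F+L+L+L   [F -> F + L]
n^F+L+L+L ⇒ n^F+L+L+L+L   [F -> F + L]
n^F+L+L+L+L ⇒ n^L+L+L+L+L   [F -> L]
n^L+L+L+L+L ⇒ n^n+L+L+L+L   [L -> n]
n^n+L+L+L+L ⇒ n^n+n+L+L+L   [L -> n]
n^n+n+L+L+L ⇒ n^n+n+n+L+L   [L -> n]
n^n+n+n+L+L ⇒ n^n+n+n+n+L   [L -> n]
n^n+n+n+n+L ⇒ n^n+n+n+n+n   [L -> n]

E ⇒ E^F ⇒ F^F ⇒ L^F ⇒ n^F ⇒ n^F+L ⇒ n^F+L+L ⇒ n^F+L+L+L ⇒ n^F+L+L+L+L ⇒ n^L+L+L+L+L ⇒ n^n+L+L+L+L ⇒ n^n+n+L+L+L ⇒ n^n+n+n+L+L ⇒ n^n+n+n+n+L ⇒ n^n+n+n+n+n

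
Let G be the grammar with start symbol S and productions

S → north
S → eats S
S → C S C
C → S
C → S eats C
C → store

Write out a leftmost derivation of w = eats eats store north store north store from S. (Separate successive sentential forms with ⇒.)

S ⇒ eats S ⇒ eats C S C ⇒ eats S S C ⇒ eats eats S S C ⇒ eats eats C S C S C ⇒ eats eats store S C S C ⇒ eats eats store north C S C ⇒ eats eats store north store S C ⇒ eats eats store north store north C ⇒ eats eats store north store north store

S ⇒ eats S   [S → eats S]
eats S ⇒ eats C S C   [S → C S C]
eats C S C ⇒ eats S S C   [C → S]
eats S S C ⇒ eats eats S S C   [S → eats S]
eats eats S S C ⇒ eats eats C S C S C   [S → C S C]
eats eats C S C S C ⇒ eats eats store S C S C   [C → store]
eats eats store S C S C ⇒ eats eats store north C S C   [S → north]
eats eats store north C S C ⇒ eats eats store north store S C   [C → store]
eats eats store north store S C ⇒ eats eats store north store north C   [S → north]
eats eats store north store north C ⇒ eats eats store north store north store   [C → store]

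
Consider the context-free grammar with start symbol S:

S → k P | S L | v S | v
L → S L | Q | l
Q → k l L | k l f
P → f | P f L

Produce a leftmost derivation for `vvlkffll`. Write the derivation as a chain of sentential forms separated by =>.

S => SL   [S → S L]
SL => SLL   [S → S L]
SLL => vLL   [S → v]
vLL => vSLL   [L → S L]
vSLL => vvLL   [S → v]
vvLL => vvlL   [L → l]
vvlL => vvlSL   [L → S L]
vvlSL => vvlkPL   [S → k P]
vvlkPL => vvlkPfLL   [P → P f L]
vvlkPfLL => vvlkffLL   [P → f]
vvlkffLL => vvlkfflL   [L → l]
vvlkfflL => vvlkffll   [L → l]

S => SL => SLL => vLL => vSLL => vvLL => vvlL => vvlSL => vvlkPL => vvlkPfLL => vvlkffLL => vvlkfflL => vvlkffll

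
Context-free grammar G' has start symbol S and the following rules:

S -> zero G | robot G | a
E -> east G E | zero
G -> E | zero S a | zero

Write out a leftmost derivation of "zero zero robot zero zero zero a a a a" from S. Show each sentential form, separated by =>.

S => zero G => zero zero S a => zero zero robot G a => zero zero robot zero S a a => zero zero robot zero zero G a a => zero zero robot zero zero zero S a a a => zero zero robot zero zero zero a a a a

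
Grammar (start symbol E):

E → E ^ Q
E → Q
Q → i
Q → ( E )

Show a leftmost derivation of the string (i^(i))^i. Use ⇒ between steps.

E ⇒ E^Q ⇒ Q^Q ⇒ (E)^Q ⇒ (E^Q)^Q ⇒ (Q^Q)^Q ⇒ (i^Q)^Q ⇒ (i^(E))^Q ⇒ (i^(Q))^Q ⇒ (i^(i))^Q ⇒ (i^(i))^i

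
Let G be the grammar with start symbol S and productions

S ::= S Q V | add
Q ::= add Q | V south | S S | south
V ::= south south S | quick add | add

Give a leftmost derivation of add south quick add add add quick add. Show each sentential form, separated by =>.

S => S Q V => S Q V Q V => add Q V Q V => add south V Q V => add south quick add Q V => add south quick add S S V => add south quick add add S V => add south quick add add add V => add south quick add add add quick add

S => S Q V   [S ::= S Q V]
S Q V => S Q V Q V   [S ::= S Q V]
S Q V Q V => add Q V Q V   [S ::= add]
add Q V Q V => add south V Q V   [Q ::= south]
add south V Q V => add south quick add Q V   [V ::= quick add]
add south quick add Q V => add south quick add S S V   [Q ::= S S]
add south quick add S S V => add south quick add add S V   [S ::= add]
add south quick add add S V => add south quick add add add V   [S ::= add]
add south quick add add add V => add south quick add add add quick add   [V ::= quick add]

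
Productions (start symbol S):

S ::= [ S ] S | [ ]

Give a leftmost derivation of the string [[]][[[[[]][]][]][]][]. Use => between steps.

S => [S]S   [S ::= [ S ] S]
[S]S => [[]]S   [S ::= [ ]]
[[]]S => [[]][S]S   [S ::= [ S ] S]
[[]][S]S => [[]][[S]S]S   [S ::= [ S ] S]
[[]][[S]S]S => [[]][[[S]S]S]S   [S ::= [ S ] S]
[[]][[[S]S]S]S => [[]][[[[S]S]S]S]S   [S ::= [ S ] S]
[[]][[[[S]S]S]S]S => [[]][[[[[]]S]S]S]S   [S ::= [ ]]
[[]][[[[[]]S]S]S]S => [[]][[[[[]][]]S]S]S   [S ::= [ ]]
[[]][[[[[]][]]S]S]S => [[]][[[[[]][]][]]S]S   [S ::= [ ]]
[[]][[[[[]][]][]]S]S => [[]][[[[[]][]][]][]]S   [S ::= [ ]]
[[]][[[[[]][]][]][]]S => [[]][[[[[]][]][]][]][]   [S ::= [ ]]

S=>[S]S=>[[]]S=>[[]][S]S=>[[]][[S]S]S=>[[]][[[S]S]S]S=>[[]][[[[S]S]S]S]S=>[[]][[[[[]]S]S]S]S=>[[]][[[[[]][]]S]S]S=>[[]][[[[[]][]][]]S]S=>[[]][[[[[]][]][]][]]S=>[[]][[[[[]][]][]][]][]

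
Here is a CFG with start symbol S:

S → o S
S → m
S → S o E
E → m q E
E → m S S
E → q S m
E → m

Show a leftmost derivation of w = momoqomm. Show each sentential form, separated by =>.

S => SoE   [S → S o E]
SoE => SoEoE   [S → S o E]
SoEoE => moEoE   [S → m]
moEoE => momoE   [E → m]
momoE => momoqSm   [E → q S m]
momoqSm => momoqoSm   [S → o S]
momoqoSm => momoqomm   [S → m]

S => SoE => SoEoE => moEoE => momoE => momoqSm => momoqoSm => momoqomm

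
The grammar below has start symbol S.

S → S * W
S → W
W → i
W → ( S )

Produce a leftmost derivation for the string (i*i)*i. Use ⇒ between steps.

S ⇒ S*W ⇒ W*W ⇒ (S)*W ⇒ (S*W)*W ⇒ (W*W)*W ⇒ (i*W)*W ⇒ (i*i)*W ⇒ (i*i)*i

S ⇒ S*W   [S → S * W]
S*W ⇒ W*W   [S → W]
W*W ⇒ (S)*W   [W → ( S )]
(S)*W ⇒ (S*W)*W   [S → S * W]
(S*W)*W ⇒ (W*W)*W   [S → W]
(W*W)*W ⇒ (i*W)*W   [W → i]
(i*W)*W ⇒ (i*i)*W   [W → i]
(i*i)*W ⇒ (i*i)*i   [W → i]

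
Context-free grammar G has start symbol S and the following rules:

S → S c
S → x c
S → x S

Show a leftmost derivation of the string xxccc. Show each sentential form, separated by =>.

S=>Sc=>xSc=>xScc=>xxccc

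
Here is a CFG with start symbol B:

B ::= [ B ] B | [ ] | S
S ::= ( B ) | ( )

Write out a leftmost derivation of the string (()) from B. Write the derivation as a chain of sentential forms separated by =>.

B => S => (B) => (S) => (())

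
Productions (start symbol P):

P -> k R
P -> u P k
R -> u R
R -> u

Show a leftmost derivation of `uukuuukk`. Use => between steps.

P => uPk   [P -> u P k]
uPk => uuPkk   [P -> u P k]
uuPkk => uukRkk   [P -> k R]
uukRkk => uukuRkk   [R -> u R]
uukuRkk => uukuuRkk   [R -> u R]
uukuuRkk => uukuuukk   [R -> u]

P => uPk => uuPkk => uukRkk => uukuRkk => uukuuRkk => uukuuukk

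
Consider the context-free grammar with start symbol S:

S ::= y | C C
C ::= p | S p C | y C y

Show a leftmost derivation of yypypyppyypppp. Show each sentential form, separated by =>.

S => CC   [S ::= C C]
CC => SpCC   [C ::= S p C]
SpCC => CCpCC   [S ::= C C]
CCpCC => yCyCpCC   [C ::= y C y]
yCyCpCC => yyCyyCpCC   [C ::= y C y]
yyCyyCpCC => yySpCyyCpCC   [C ::= S p C]
yySpCyyCpCC => yyCCpCyyCpCC   [S ::= C C]
yyCCpCyyCpCC => yypCpCyyCpCC   [C ::= p]
yypCpCyyCpCC => yypyCypCyyCpCC   [C ::= y C y]
yypyCypCyyCpCC => yypypypCyyCpCC   [C ::= p]
yypypypCyyCpCC => yypypyppyyCpCC   [C ::= p]
yypypyppyyCpCC => yypypyppyyppCC   [C ::= p]
yypypyppyyppCC => yypypyppyypppC   [C ::= p]
yypypyppyypppC => yypypyppyypppp   [C ::= p]

S => CC => SpCC => CCpCC => yCyCpCC => yyCyyCpCC => yySpCyyCpCC => yyCCpCyyCpCC => yypCpCyyCpCC => yypyCypCyyCpCC => yypypypCyyCpCC => yypypyppyyCpCC => yypypyppyyppCC => yypypyppyypppC => yypypyppyypppp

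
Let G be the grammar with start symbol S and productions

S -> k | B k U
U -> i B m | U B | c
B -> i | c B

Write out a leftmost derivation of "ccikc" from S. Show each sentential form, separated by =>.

S => BkU   [S -> B k U]
BkU => cBkU   [B -> c B]
cBkU => ccBkU   [B -> c B]
ccBkU => ccikU   [B -> i]
ccikU => ccikc   [U -> c]

S => BkU => cBkU => ccBkU => ccikU => ccikc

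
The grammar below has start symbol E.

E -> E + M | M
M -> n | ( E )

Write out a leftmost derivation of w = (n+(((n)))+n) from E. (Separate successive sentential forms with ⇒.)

E ⇒ M ⇒ (E) ⇒ (E+M) ⇒ (E+M+M) ⇒ (M+M+M) ⇒ (n+M+M) ⇒ (n+(E)+M) ⇒ (n+(M)+M) ⇒ (n+((E))+M) ⇒ (n+((M))+M) ⇒ (n+(((E)))+M) ⇒ (n+(((M)))+M) ⇒ (n+(((n)))+M) ⇒ (n+(((n)))+n)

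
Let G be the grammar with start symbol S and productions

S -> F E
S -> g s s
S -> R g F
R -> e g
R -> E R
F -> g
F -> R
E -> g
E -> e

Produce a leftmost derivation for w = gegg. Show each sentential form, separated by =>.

S => FE   [S -> F E]
FE => RE   [F -> R]
RE => ERE   [R -> E R]
ERE => gRE   [E -> g]
gRE => gegE   [R -> e g]
gegE => gegg   [E -> g]

S => FE => RE => ERE => gRE => gegE => gegg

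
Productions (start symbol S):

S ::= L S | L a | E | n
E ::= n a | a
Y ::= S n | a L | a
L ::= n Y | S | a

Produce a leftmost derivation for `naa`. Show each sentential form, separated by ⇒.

S ⇒ La   [S ::= L a]
La ⇒ nYa   [L ::= n Y]
nYa ⇒ naa   [Y ::= a]

S⇒La⇒nYa⇒naa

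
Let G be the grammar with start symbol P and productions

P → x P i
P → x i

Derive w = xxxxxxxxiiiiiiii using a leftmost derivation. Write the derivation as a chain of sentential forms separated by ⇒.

P ⇒ xPi   [P → x P i]
xPi ⇒ xxPii   [P → x P i]
xxPii ⇒ xxxPiii   [P → x P i]
xxxPiii ⇒ xxxxPiiii   [P → x P i]
xxxxPiiii ⇒ xxxxxPiiiii   [P → x P i]
xxxxxPiiiii ⇒ xxxxxxPiiiiii   [P → x P i]
xxxxxxPiiiiii ⇒ xxxxxxxPiiiiiii   [P → x P i]
xxxxxxxPiiiiiii ⇒ xxxxxxxxiiiiiiii   [P → x i]

P ⇒ xPi ⇒ xxPii ⇒ xxxPiii ⇒ xxxxPiiii ⇒ xxxxxPiiiii ⇒ xxxxxxPiiiiii ⇒ xxxxxxxPiiiiiii ⇒ xxxxxxxxiiiiiiii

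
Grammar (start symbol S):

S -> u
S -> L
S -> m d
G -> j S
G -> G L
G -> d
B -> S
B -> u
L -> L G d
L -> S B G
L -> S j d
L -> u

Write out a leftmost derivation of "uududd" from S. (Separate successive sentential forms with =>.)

S => L   [S -> L]
L => LGd   [L -> L G d]
LGd => SBGGd   [L -> S B G]
SBGGd => LBGGd   [S -> L]
LBGGd => uBGGd   [L -> u]
uBGGd => uuGGd   [B -> u]
uuGGd => uuGLGd   [G -> G L]
uuGLGd => uudLGd   [G -> d]
uudLGd => uuduGd   [L -> u]
uuduGd => uududd   [G -> d]

S => L => LGd => SBGGd => LBGGd => uBGGd => uuGGd => uuGLGd => uudLGd => uuduGd => uududd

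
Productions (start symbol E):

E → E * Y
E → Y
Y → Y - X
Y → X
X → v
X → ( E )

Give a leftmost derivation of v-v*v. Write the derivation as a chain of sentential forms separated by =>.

E=>E*Y=>Y*Y=>Y-X*Y=>X-X*Y=>v-X*Y=>v-v*Y=>v-v*X=>v-v*v

E => E*Y   [E → E * Y]
E*Y => Y*Y   [E → Y]
Y*Y => Y-X*Y   [Y → Y - X]
Y-X*Y => X-X*Y   [Y → X]
X-X*Y => v-X*Y   [X → v]
v-X*Y => v-v*Y   [X → v]
v-v*Y => v-v*X   [Y → X]
v-v*X => v-v*v   [X → v]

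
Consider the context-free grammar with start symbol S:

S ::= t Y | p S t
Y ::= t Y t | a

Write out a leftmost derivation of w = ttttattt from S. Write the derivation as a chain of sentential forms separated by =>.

S => tY   [S ::= t Y]
tY => ttYt   [Y ::= t Y t]
ttYt => tttYtt   [Y ::= t Y t]
tttYtt => ttttYttt   [Y ::= t Y t]
ttttYttt => ttttattt   [Y ::= a]

S => tY => ttYt => tttYtt => ttttYttt => ttttattt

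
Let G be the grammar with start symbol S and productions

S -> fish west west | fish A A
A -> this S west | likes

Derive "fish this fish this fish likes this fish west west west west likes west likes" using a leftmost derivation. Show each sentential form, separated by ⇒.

S ⇒ fish A A ⇒ fish this S west A ⇒ fish this fish A A west A ⇒ fish this fish this S west A west A ⇒ fish this fish this fish A A west A west A ⇒ fish this fish this fish likes A west A west A ⇒ fish this fish this fish likes this S west west A west A ⇒ fish this fish this fish likes this fish west west west west A west A ⇒ fish this fish this fish likes this fish west west west west likes west A ⇒ fish this fish this fish likes this fish west west west west likes west likes

S ⇒ fish A A   [S -> fish A A]
fish A A ⇒ fish this S west A   [A -> this S west]
fish this S west A ⇒ fish this fish A A west A   [S -> fish A A]
fish this fish A A west A ⇒ fish this fish this S west A west A   [A -> this S west]
fish this fish this S west A west A ⇒ fish this fish this fish A A west A west A   [S -> fish A A]
fish this fish this fish A A west A west A ⇒ fish this fish this fish likes A west A west A   [A -> likes]
fish this fish this fish likes A west A west A ⇒ fish this fish this fish likes this S west west A west A   [A -> this S west]
fish this fish this fish likes this S west west A west A ⇒ fish this fish this fish likes this fish west west west west A west A   [S -> fish west west]
fish this fish this fish likes this fish west west west west A west A ⇒ fish this fish this fish likes this fish west west west west likes west A   [A -> likes]
fish this fish this fish likes this fish west west west west likes west A ⇒ fish this fish this fish likes this fish west west west west likes west likes   [A -> likes]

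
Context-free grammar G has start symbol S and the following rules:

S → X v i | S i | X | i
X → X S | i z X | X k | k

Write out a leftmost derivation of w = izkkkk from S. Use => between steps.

S => X   [S → X]
X => Xk   [X → X k]
Xk => Xkk   [X → X k]
Xkk => Xkkk   [X → X k]
Xkkk => izXkkk   [X → i z X]
izXkkk => izkkkk   [X → k]

S=>X=>Xk=>Xkk=>Xkkk=>izXkkk=>izkkkk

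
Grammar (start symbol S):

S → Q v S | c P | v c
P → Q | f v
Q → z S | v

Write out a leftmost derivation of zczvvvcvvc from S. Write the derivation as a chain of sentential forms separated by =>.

S=>QvS=>zSvS=>zcPvS=>zcQvS=>zczSvS=>zczQvSvS=>zczvvSvS=>zczvvvcvS=>zczvvvcvvc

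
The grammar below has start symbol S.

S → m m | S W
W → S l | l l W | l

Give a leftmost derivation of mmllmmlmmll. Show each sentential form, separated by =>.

S => SW => SWW => SWWW => mmWWW => mmllWWW => mmllSlWW => mmllmmlWW => mmllmmlSlW => mmllmmlmmlW => mmllmmlmmll

S => SW   [S → S W]
SW => SWW   [S → S W]
SWW => SWWW   [S → S W]
SWWW => mmWWW   [S → m m]
mmWWW => mmllWWW   [W → l l W]
mmllWWW => mmllSlWW   [W → S l]
mmllSlWW => mmllmmlWW   [S → m m]
mmllmmlWW => mmllmmlSlW   [W → S l]
mmllmmlSlW => mmllmmlmmlW   [S → m m]
mmllmmlmmlW => mmllmmlmmll   [W → l]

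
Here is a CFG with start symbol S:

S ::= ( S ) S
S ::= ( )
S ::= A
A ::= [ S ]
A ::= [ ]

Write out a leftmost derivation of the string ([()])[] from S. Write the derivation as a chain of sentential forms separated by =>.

S => (S)S => (A)S => ([S])S => ([()])S => ([()])A => ([()])[]

S => (S)S   [S ::= ( S ) S]
(S)S => (A)S   [S ::= A]
(A)S => ([S])S   [A ::= [ S ]]
([S])S => ([()])S   [S ::= ( )]
([()])S => ([()])A   [S ::= A]
([()])A => ([()])[]   [A ::= [ ]]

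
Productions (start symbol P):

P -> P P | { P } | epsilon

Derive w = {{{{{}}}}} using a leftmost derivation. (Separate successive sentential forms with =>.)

P => {P}   [P -> { P }]
{P} => {PP}   [P -> P P]
{PP} => {{P}P}   [P -> { P }]
{{P}P} => {{{P}}P}   [P -> { P }]
{{{P}}P} => {{{{P}}}P}   [P -> { P }]
{{{{P}}}P} => {{{{{P}}}}P}   [P -> { P }]
{{{{{P}}}}P} => {{{{{}}}}P}   [P -> epsilon]
{{{{{}}}}P} => {{{{{}}}}}   [P -> epsilon]

P => {P} => {PP} => {{P}P} => {{{P}}P} => {{{{P}}}P} => {{{{{P}}}}P} => {{{{{}}}}P} => {{{{{}}}}}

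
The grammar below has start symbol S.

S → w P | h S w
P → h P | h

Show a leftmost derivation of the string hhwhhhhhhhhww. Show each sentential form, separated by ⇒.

S ⇒ hSw ⇒ hhSww ⇒ hhwPww ⇒ hhwhPww ⇒ hhwhhPww ⇒ hhwhhhPww ⇒ hhwhhhhPww ⇒ hhwhhhhhPww ⇒ hhwhhhhhhPww ⇒ hhwhhhhhhhPww ⇒ hhwhhhhhhhhww

S ⇒ hSw   [S → h S w]
hSw ⇒ hhSww   [S → h S w]
hhSww ⇒ hhwPww   [S → w P]
hhwPww ⇒ hhwhPww   [P → h P]
hhwhPww ⇒ hhwhhPww   [P → h P]
hhwhhPww ⇒ hhwhhhPww   [P → h P]
hhwhhhPww ⇒ hhwhhhhPww   [P → h P]
hhwhhhhPww ⇒ hhwhhhhhPww   [P → h P]
hhwhhhhhPww ⇒ hhwhhhhhhPww   [P → h P]
hhwhhhhhhPww ⇒ hhwhhhhhhhPww   [P → h P]
hhwhhhhhhhPww ⇒ hhwhhhhhhhhww   [P → h]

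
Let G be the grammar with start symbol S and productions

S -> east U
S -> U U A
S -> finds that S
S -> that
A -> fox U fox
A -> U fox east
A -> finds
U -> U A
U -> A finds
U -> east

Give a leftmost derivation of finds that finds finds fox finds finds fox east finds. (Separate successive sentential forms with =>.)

S => finds that S => finds that U U A => finds that U A U A => finds that A finds A U A => finds that finds finds A U A => finds that finds finds fox U fox U A => finds that finds finds fox A finds fox U A => finds that finds finds fox finds finds fox U A => finds that finds finds fox finds finds fox east A => finds that finds finds fox finds finds fox east finds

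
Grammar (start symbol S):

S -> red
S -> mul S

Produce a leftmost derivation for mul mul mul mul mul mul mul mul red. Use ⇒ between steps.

S ⇒ mul S ⇒ mul mul S ⇒ mul mul mul S ⇒ mul mul mul mul S ⇒ mul mul mul mul mul S ⇒ mul mul mul mul mul mul S ⇒ mul mul mul mul mul mul mul S ⇒ mul mul mul mul mul mul mul mul S ⇒ mul mul mul mul mul mul mul mul red

S ⇒ mul S   [S -> mul S]
mul S ⇒ mul mul S   [S -> mul S]
mul mul S ⇒ mul mul mul S   [S -> mul S]
mul mul mul S ⇒ mul mul mul mul S   [S -> mul S]
mul mul mul mul S ⇒ mul mul mul mul mul S   [S -> mul S]
mul mul mul mul mul S ⇒ mul mul mul mul mul mul S   [S -> mul S]
mul mul mul mul mul mul S ⇒ mul mul mul mul mul mul mul S   [S -> mul S]
mul mul mul mul mul mul mul S ⇒ mul mul mul mul mul mul mul mul S   [S -> mul S]
mul mul mul mul mul mul mul mul S ⇒ mul mul mul mul mul mul mul mul red   [S -> red]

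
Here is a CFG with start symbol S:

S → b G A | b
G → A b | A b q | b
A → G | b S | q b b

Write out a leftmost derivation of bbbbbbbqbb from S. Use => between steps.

S => bGA => bAbA => bbSbA => bbbGAbA => bbbAbAbA => bbbGbAbA => bbbbbAbA => bbbbbGbA => bbbbbbbA => bbbbbbbqbb

S => bGA   [S → b G A]
bGA => bAbA   [G → A b]
bAbA => bbSbA   [A → b S]
bbSbA => bbbGAbA   [S → b G A]
bbbGAbA => bbbAbAbA   [G → A b]
bbbAbAbA => bbbGbAbA   [A → G]
bbbGbAbA => bbbbbAbA   [G → b]
bbbbbAbA => bbbbbGbA   [A → G]
bbbbbGbA => bbbbbbbA   [G → b]
bbbbbbbA => bbbbbbbqbb   [A → q b b]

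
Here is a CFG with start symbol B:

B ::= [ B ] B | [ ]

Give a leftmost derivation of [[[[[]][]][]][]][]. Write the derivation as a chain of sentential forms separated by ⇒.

B ⇒ [B]B   [B ::= [ B ] B]
[B]B ⇒ [[B]B]B   [B ::= [ B ] B]
[[B]B]B ⇒ [[[B]B]B]B   [B ::= [ B ] B]
[[[B]B]B]B ⇒ [[[[B]B]B]B]B   [B ::= [ B ] B]
[[[[B]B]B]B]B ⇒ [[[[[]]B]B]B]B   [B ::= [ ]]
[[[[[]]B]B]B]B ⇒ [[[[[]][]]B]B]B   [B ::= [ ]]
[[[[[]][]]B]B]B ⇒ [[[[[]][]][]]B]B   [B ::= [ ]]
[[[[[]][]][]]B]B ⇒ [[[[[]][]][]][]]B   [B ::= [ ]]
[[[[[]][]][]][]]B ⇒ [[[[[]][]][]][]][]   [B ::= [ ]]

B ⇒ [B]B ⇒ [[B]B]B ⇒ [[[B]B]B]B ⇒ [[[[B]B]B]B]B ⇒ [[[[[]]B]B]B]B ⇒ [[[[[]][]]B]B]B ⇒ [[[[[]][]][]]B]B ⇒ [[[[[]][]][]][]]B ⇒ [[[[[]][]][]][]][]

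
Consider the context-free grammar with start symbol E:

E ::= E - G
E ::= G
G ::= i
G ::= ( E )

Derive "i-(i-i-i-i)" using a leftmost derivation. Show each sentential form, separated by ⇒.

E ⇒ E-G   [E ::= E - G]
E-G ⇒ G-G   [E ::= G]
G-G ⇒ i-G   [G ::= i]
i-G ⇒ i-(E)   [G ::= ( E )]
i-(E) ⇒ i-(E-G)   [E ::= E - G]
i-(E-G) ⇒ i-(E-G-G)   [E ::= E - G]
i-(E-G-G) ⇒ i-(E-G-G-G)   [E ::= E - G]
i-(E-G-G-G) ⇒ i-(G-G-G-G)   [E ::= G]
i-(G-G-G-G) ⇒ i-(i-G-G-G)   [G ::= i]
i-(i-G-G-G) ⇒ i-(i-i-G-G)   [G ::= i]
i-(i-i-G-G) ⇒ i-(i-i-i-G)   [G ::= i]
i-(i-i-i-G) ⇒ i-(i-i-i-i)   [G ::= i]

E ⇒ E-G ⇒ G-G ⇒ i-G ⇒ i-(E) ⇒ i-(E-G) ⇒ i-(E-G-G) ⇒ i-(E-G-G-G) ⇒ i-(G-G-G-G) ⇒ i-(i-G-G-G) ⇒ i-(i-i-G-G) ⇒ i-(i-i-i-G) ⇒ i-(i-i-i-i)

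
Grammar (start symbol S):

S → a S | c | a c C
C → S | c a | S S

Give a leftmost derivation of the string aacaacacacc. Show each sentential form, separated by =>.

S => aS => aacC => aacSS => aacaSS => aacaacCS => aacaacSS => aacaacaSS => aacaacacS => aacaacacacC => aacaacacacS => aacaacacacc

S => aS   [S → a S]
aS => aacC   [S → a c C]
aacC => aacSS   [C → S S]
aacSS => aacaSS   [S → a S]
aacaSS => aacaacCS   [S → a c C]
aacaacCS => aacaacSS   [C → S]
aacaacSS => aacaacaSS   [S → a S]
aacaacaSS => aacaacacS   [S → c]
aacaacacS => aacaacacacC   [S → a c C]
aacaacacacC => aacaacacacS   [C → S]
aacaacacacS => aacaacacacc   [S → c]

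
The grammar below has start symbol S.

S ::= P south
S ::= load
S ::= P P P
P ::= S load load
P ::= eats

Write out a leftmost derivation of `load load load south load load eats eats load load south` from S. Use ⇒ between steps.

S ⇒ P south   [S ::= P south]
P south ⇒ S load load south   [P ::= S load load]
S load load south ⇒ P P P load load south   [S ::= P P P]
P P P load load south ⇒ S load load P P load load south   [P ::= S load load]
S load load P P load load south ⇒ P south load load P P load load south   [S ::= P south]
P south load load P P load load south ⇒ S load load south load load P P load load south   [P ::= S load load]
S load load south load load P P load load south ⇒ load load load south load load P P load load south   [S ::= load]
load load load south load load P P load load south ⇒ load load load south load load eats P load load south   [P ::= eats]
load load load south load load eats P load load south ⇒ load load load south load load eats eats load load south   [P ::= eats]

S ⇒ P south ⇒ S load load south ⇒ P P P load load south ⇒ S load load P P load load south ⇒ P south load load P P load load south ⇒ S load load south load load P P load load south ⇒ load load load south load load P P load load south ⇒ load load load south load load eats P load load south ⇒ load load load south load load eats eats load load south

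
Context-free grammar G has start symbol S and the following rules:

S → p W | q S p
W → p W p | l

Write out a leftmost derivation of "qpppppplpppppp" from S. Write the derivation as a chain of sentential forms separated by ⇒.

S ⇒ qSp   [S → q S p]
qSp ⇒ qpWp   [S → p W]
qpWp ⇒ qppWpp   [W → p W p]
qppWpp ⇒ qpppWppp   [W → p W p]
qpppWppp ⇒ qppppWpppp   [W → p W p]
qppppWpppp ⇒ qpppppWppppp   [W → p W p]
qpppppWppppp ⇒ qppppppWpppppp   [W → p W p]
qppppppWpppppp ⇒ qpppppplpppppp   [W → l]

S ⇒ qSp ⇒ qpWp ⇒ qppWpp ⇒ qpppWppp ⇒ qppppWpppp ⇒ qpppppWppppp ⇒ qppppppWpppppp ⇒ qpppppplpppppp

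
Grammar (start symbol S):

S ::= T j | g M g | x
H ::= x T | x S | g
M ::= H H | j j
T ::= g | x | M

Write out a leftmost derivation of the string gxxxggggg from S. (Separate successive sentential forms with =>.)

S=>gMg=>gHHg=>gxSHg=>gxxHg=>gxxxSg=>gxxxgMgg=>gxxxgHHgg=>gxxxggHgg=>gxxxggggg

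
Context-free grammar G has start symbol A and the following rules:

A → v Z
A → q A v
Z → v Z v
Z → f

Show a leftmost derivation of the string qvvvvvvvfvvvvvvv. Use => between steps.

A=>qAv=>qvZv=>qvvZvv=>qvvvZvvv=>qvvvvZvvvv=>qvvvvvZvvvvv=>qvvvvvvZvvvvvv=>qvvvvvvvZvvvvvvv=>qvvvvvvvfvvvvvvv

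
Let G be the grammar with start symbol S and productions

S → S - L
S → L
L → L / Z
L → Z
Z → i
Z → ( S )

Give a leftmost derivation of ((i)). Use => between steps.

S=>L=>Z=>(S)=>(L)=>(Z)=>((S))=>((L))=>((Z))=>((i))

S => L   [S → L]
L => Z   [L → Z]
Z => (S)   [Z → ( S )]
(S) => (L)   [S → L]
(L) => (Z)   [L → Z]
(Z) => ((S))   [Z → ( S )]
((S)) => ((L))   [S → L]
((L)) => ((Z))   [L → Z]
((Z)) => ((i))   [Z → i]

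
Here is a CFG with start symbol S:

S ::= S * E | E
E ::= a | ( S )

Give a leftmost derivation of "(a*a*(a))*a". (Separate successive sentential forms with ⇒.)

S ⇒ S*E ⇒ E*E ⇒ (S)*E ⇒ (S*E)*E ⇒ (S*E*E)*E ⇒ (E*E*E)*E ⇒ (a*E*E)*E ⇒ (a*a*E)*E ⇒ (a*a*(S))*E ⇒ (a*a*(E))*E ⇒ (a*a*(a))*E ⇒ (a*a*(a))*a

S ⇒ S*E   [S ::= S * E]
S*E ⇒ E*E   [S ::= E]
E*E ⇒ (S)*E   [E ::= ( S )]
(S)*E ⇒ (S*E)*E   [S ::= S * E]
(S*E)*E ⇒ (S*E*E)*E   [S ::= S * E]
(S*E*E)*E ⇒ (E*E*E)*E   [S ::= E]
(E*E*E)*E ⇒ (a*E*E)*E   [E ::= a]
(a*E*E)*E ⇒ (a*a*E)*E   [E ::= a]
(a*a*E)*E ⇒ (a*a*(S))*E   [E ::= ( S )]
(a*a*(S))*E ⇒ (a*a*(E))*E   [S ::= E]
(a*a*(E))*E ⇒ (a*a*(a))*E   [E ::= a]
(a*a*(a))*E ⇒ (a*a*(a))*a   [E ::= a]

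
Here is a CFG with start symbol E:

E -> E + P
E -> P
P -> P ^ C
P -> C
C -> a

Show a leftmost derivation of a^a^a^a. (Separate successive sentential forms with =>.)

E => P   [E -> P]
P => P^C   [P -> P ^ C]
P^C => P^C^C   [P -> P ^ C]
P^C^C => P^C^C^C   [P -> P ^ C]
P^C^C^C => C^C^C^C   [P -> C]
C^C^C^C => a^C^C^C   [C -> a]
a^C^C^C => a^a^C^C   [C -> a]
a^a^C^C => a^a^a^C   [C -> a]
a^a^a^C => a^a^a^a   [C -> a]

E=>P=>P^C=>P^C^C=>P^C^C^C=>C^C^C^C=>a^C^C^C=>a^a^C^C=>a^a^a^C=>a^a^a^a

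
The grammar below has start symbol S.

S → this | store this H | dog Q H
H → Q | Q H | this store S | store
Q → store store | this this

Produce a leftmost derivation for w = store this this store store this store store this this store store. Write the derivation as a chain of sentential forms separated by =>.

S => store this H   [S → store this H]
store this H => store this this store S   [H → this store S]
store this this store S => store this this store store this H   [S → store this H]
store this this store store this H => store this this store store this Q H   [H → Q H]
store this this store store this Q H => store this this store store this store store H   [Q → store store]
store this this store store this store store H => store this this store store this store store Q H   [H → Q H]
store this this store store this store store Q H => store this this store store this store store this this H   [Q → this this]
store this this store store this store store this this H => store this this store store this store store this this Q   [H → Q]
store this this store store this store store this this Q => store this this store store this store store this this store store   [Q → store store]

S => store this H => store this this store S => store this this store store this H => store this this store store this Q H => store this this store store this store store H => store this this store store this store store Q H => store this this store store this store store this this H => store this this store store this store store this this Q => store this this store store this store store this this store store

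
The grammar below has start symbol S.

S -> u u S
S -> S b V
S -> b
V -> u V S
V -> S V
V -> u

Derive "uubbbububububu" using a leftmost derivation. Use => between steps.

S=>uuS=>uuSbV=>uuSbVbV=>uuSbVbVbV=>uuSbVbVbVbV=>uuSbVbVbVbVbV=>uubbVbVbVbVbV=>uubbSVbVbVbVbV=>uubbbVbVbVbVbV=>uubbbubVbVbVbV=>uubbbububVbVbV=>uubbbubububVbV=>uubbbububububV=>uubbbububububu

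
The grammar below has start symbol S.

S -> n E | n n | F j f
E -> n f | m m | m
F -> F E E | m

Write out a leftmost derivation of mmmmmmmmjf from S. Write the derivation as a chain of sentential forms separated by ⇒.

S ⇒ Fjf ⇒ FEEjf ⇒ FEEEEjf ⇒ mEEEEjf ⇒ mmmEEEjf ⇒ mmmmmEEjf ⇒ mmmmmmEjf ⇒ mmmmmmmmjf

S ⇒ Fjf   [S -> F j f]
Fjf ⇒ FEEjf   [F -> F E E]
FEEjf ⇒ FEEEEjf   [F -> F E E]
FEEEEjf ⇒ mEEEEjf   [F -> m]
mEEEEjf ⇒ mmmEEEjf   [E -> m m]
mmmEEEjf ⇒ mmmmmEEjf   [E -> m m]
mmmmmEEjf ⇒ mmmmmmEjf   [E -> m]
mmmmmmEjf ⇒ mmmmmmmmjf   [E -> m m]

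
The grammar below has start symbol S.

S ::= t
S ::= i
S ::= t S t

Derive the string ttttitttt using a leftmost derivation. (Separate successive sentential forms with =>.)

S => tSt => ttStt => tttSttt => ttttStttt => ttttitttt

S => tSt   [S ::= t S t]
tSt => ttStt   [S ::= t S t]
ttStt => tttSttt   [S ::= t S t]
tttSttt => ttttStttt   [S ::= t S t]
ttttStttt => ttttitttt   [S ::= i]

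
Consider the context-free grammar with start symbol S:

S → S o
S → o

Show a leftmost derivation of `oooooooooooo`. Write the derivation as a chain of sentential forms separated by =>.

S => So => Soo => Sooo => Soooo => Sooooo => Soooooo => Sooooooo => Soooooooo => Sooooooooo => Soooooooooo => Sooooooooooo => oooooooooooo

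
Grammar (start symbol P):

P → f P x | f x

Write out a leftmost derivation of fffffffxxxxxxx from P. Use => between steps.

P => fPx => ffPxx => fffPxxx => ffffPxxxx => fffffPxxxxx => ffffffPxxxxxx => fffffffxxxxxxx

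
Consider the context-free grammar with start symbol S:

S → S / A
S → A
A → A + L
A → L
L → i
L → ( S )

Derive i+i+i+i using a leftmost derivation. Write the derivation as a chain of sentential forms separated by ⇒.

S ⇒ A ⇒ A+L ⇒ A+L+L ⇒ A+L+L+L ⇒ L+L+L+L ⇒ i+L+L+L ⇒ i+i+L+L ⇒ i+i+i+L ⇒ i+i+i+i

S ⇒ A   [S → A]
A ⇒ A+L   [A → A + L]
A+L ⇒ A+L+L   [A → A + L]
A+L+L ⇒ A+L+L+L   [A → A + L]
A+L+L+L ⇒ L+L+L+L   [A → L]
L+L+L+L ⇒ i+L+L+L   [L → i]
i+L+L+L ⇒ i+i+L+L   [L → i]
i+i+L+L ⇒ i+i+i+L   [L → i]
i+i+i+L ⇒ i+i+i+i   [L → i]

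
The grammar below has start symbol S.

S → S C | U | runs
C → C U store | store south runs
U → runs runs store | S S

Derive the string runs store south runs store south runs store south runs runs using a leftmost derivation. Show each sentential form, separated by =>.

S => U   [S → U]
U => S S   [U → S S]
S S => S C S   [S → S C]
S C S => S C C S   [S → S C]
S C C S => S C C C S   [S → S C]
S C C C S => runs C C C S   [S → runs]
runs C C C S => runs store south runs C C S   [C → store south runs]
runs store south runs C C S => runs store south runs store south runs C S   [C → store south runs]
runs store south runs store south runs C S => runs store south runs store south runs store south runs S   [C → store south runs]
runs store south runs store south runs store south runs S => runs store south runs store south runs store south runs runs   [S → runs]

S => U => S S => S C S => S C C S => S C C C S => runs C C C S => runs store south runs C C S => runs store south runs store south runs C S => runs store south runs store south runs store south runs S => runs store south runs store south runs store south runs runs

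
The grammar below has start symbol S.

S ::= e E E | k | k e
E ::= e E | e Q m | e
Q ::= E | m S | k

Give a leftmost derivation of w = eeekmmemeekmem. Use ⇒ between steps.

S ⇒ eEE ⇒ eeQmE ⇒ eeEmE ⇒ eeeQmmE ⇒ eeekmmE ⇒ eeekmmeQm ⇒ eeekmmemSm ⇒ eeekmmemeEEm ⇒ eeekmmemeeQmEm ⇒ eeekmmemeekmEm ⇒ eeekmmemeekmem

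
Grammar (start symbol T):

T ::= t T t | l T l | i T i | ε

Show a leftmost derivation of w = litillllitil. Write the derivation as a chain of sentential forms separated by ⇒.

T ⇒ lTl ⇒ liTil ⇒ litTtil ⇒ litiTitil ⇒ litilTlitil ⇒ litillTllitil ⇒ litillllitil

T ⇒ lTl   [T ::= l T l]
lTl ⇒ liTil   [T ::= i T i]
liTil ⇒ litTtil   [T ::= t T t]
litTtil ⇒ litiTitil   [T ::= i T i]
litiTitil ⇒ litilTlitil   [T ::= l T l]
litilTlitil ⇒ litillTllitil   [T ::= l T l]
litillTllitil ⇒ litillllitil   [T ::= ε]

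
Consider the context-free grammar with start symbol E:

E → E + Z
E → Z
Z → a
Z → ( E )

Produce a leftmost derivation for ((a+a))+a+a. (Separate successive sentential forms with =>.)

E => E+Z   [E → E + Z]
E+Z => E+Z+Z   [E → E + Z]
E+Z+Z => Z+Z+Z   [E → Z]
Z+Z+Z => (E)+Z+Z   [Z → ( E )]
(E)+Z+Z => (Z)+Z+Z   [E → Z]
(Z)+Z+Z => ((E))+Z+Z   [Z → ( E )]
((E))+Z+Z => ((E+Z))+Z+Z   [E → E + Z]
((E+Z))+Z+Z => ((Z+Z))+Z+Z   [E → Z]
((Z+Z))+Z+Z => ((a+Z))+Z+Z   [Z → a]
((a+Z))+Z+Z => ((a+a))+Z+Z   [Z → a]
((a+a))+Z+Z => ((a+a))+a+Z   [Z → a]
((a+a))+a+Z => ((a+a))+a+a   [Z → a]

E => E+Z => E+Z+Z => Z+Z+Z => (E)+Z+Z => (Z)+Z+Z => ((E))+Z+Z => ((E+Z))+Z+Z => ((Z+Z))+Z+Z => ((a+Z))+Z+Z => ((a+a))+Z+Z => ((a+a))+a+Z => ((a+a))+a+a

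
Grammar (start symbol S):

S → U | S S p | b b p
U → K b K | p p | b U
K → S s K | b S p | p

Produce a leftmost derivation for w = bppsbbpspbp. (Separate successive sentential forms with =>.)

S => U => bU => bKbK => bSsKbK => bUsKbK => bppsKbK => bppsSsKbK => bppsbbpsKbK => bppsbbpspbK => bppsbbpspbp

S => U   [S → U]
U => bU   [U → b U]
bU => bKbK   [U → K b K]
bKbK => bSsKbK   [K → S s K]
bSsKbK => bUsKbK   [S → U]
bUsKbK => bppsKbK   [U → p p]
bppsKbK => bppsSsKbK   [K → S s K]
bppsSsKbK => bppsbbpsKbK   [S → b b p]
bppsbbpsKbK => bppsbbpspbK   [K → p]
bppsbbpspbK => bppsbbpspbp   [K → p]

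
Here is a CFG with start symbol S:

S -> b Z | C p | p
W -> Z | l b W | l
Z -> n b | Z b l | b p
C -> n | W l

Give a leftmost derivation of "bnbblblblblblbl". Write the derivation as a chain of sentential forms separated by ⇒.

S ⇒ bZ ⇒ bZbl ⇒ bZblbl ⇒ bZblblbl ⇒ bZblblblbl ⇒ bZblblblblbl ⇒ bZblblblblblbl ⇒ bnbblblblblblbl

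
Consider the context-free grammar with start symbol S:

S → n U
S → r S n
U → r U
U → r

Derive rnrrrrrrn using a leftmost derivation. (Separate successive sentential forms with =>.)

S=>rSn=>rnUn=>rnrUn=>rnrrUn=>rnrrrUn=>rnrrrrUn=>rnrrrrrUn=>rnrrrrrrn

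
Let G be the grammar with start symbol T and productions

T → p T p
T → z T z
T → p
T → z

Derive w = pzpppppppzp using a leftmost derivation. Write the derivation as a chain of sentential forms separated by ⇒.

T ⇒ pTp ⇒ pzTzp ⇒ pzpTpzp ⇒ pzppTppzp ⇒ pzpppTpppzp ⇒ pzpppppppzp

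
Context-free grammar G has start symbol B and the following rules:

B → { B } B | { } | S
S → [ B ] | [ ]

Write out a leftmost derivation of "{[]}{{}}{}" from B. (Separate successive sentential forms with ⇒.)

B⇒{B}B⇒{S}B⇒{[]}B⇒{[]}{B}B⇒{[]}{{}}B⇒{[]}{{}}{}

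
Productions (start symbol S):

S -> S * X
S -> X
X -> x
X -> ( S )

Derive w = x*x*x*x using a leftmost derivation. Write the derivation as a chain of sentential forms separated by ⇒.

S ⇒ S*X ⇒ S*X*X ⇒ S*X*X*X ⇒ X*X*X*X ⇒ x*X*X*X ⇒ x*x*X*X ⇒ x*x*x*X ⇒ x*x*x*x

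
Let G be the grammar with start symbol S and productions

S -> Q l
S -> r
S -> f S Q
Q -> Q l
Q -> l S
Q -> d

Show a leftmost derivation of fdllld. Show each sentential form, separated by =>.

S=>fSQ=>fQlQ=>fQllQ=>fQlllQ=>fdlllQ=>fdllld

S => fSQ   [S -> f S Q]
fSQ => fQlQ   [S -> Q l]
fQlQ => fQllQ   [Q -> Q l]
fQllQ => fQlllQ   [Q -> Q l]
fQlllQ => fdlllQ   [Q -> d]
fdlllQ => fdllld   [Q -> d]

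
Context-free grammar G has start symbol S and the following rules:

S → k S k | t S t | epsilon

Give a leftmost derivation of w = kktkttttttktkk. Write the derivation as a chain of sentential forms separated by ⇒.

S ⇒ kSk   [S → k S k]
kSk ⇒ kkSkk   [S → k S k]
kkSkk ⇒ kktStkk   [S → t S t]
kktStkk ⇒ kktkSktkk   [S → k S k]
kktkSktkk ⇒ kktktStktkk   [S → t S t]
kktktStktkk ⇒ kktkttSttktkk   [S → t S t]
kktkttSttktkk ⇒ kktktttStttktkk   [S → t S t]
kktktttStttktkk ⇒ kktkttttttktkk   [S → epsilon]

S ⇒ kSk ⇒ kkSkk ⇒ kktStkk ⇒ kktkSktkk ⇒ kktktStktkk ⇒ kktkttSttktkk ⇒ kktktttStttktkk ⇒ kktkttttttktkk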